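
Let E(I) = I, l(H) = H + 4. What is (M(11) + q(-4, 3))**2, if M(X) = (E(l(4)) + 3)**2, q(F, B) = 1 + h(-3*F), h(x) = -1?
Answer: 14641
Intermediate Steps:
l(H) = 4 + H
q(F, B) = 0 (q(F, B) = 1 - 1 = 0)
M(X) = 121 (M(X) = ((4 + 4) + 3)**2 = (8 + 3)**2 = 11**2 = 121)
(M(11) + q(-4, 3))**2 = (121 + 0)**2 = 121**2 = 14641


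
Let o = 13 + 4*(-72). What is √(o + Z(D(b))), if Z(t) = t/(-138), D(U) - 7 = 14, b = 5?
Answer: I*√582222/46 ≈ 16.588*I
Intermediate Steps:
D(U) = 21 (D(U) = 7 + 14 = 21)
o = -275 (o = 13 - 288 = -275)
Z(t) = -t/138 (Z(t) = t*(-1/138) = -t/138)
√(o + Z(D(b))) = √(-275 - 1/138*21) = √(-275 - 7/46) = √(-12657/46) = I*√582222/46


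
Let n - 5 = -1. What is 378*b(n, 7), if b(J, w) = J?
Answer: 1512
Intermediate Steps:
n = 4 (n = 5 - 1 = 4)
378*b(n, 7) = 378*4 = 1512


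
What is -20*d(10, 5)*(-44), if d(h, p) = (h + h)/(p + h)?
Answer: 3520/3 ≈ 1173.3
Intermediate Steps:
d(h, p) = 2*h/(h + p) (d(h, p) = (2*h)/(h + p) = 2*h/(h + p))
-20*d(10, 5)*(-44) = -40*10/(10 + 5)*(-44) = -40*10/15*(-44) = -20*4/3*(-44) = -80/3*(-44) = 3520/3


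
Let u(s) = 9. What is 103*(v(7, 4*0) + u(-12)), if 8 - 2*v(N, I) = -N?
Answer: 3399/2 ≈ 1699.5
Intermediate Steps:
v(N, I) = 4 + N/2 (v(N, I) = 4 - (-1)*N/2 = 4 + N/2)
103*(v(7, 4*0) + u(-12)) = 103*((4 + (½)*7) + 9) = 103*((4 + 7/2) + 9) = 103*(15/2 + 9) = 103*(33/2) = 3399/2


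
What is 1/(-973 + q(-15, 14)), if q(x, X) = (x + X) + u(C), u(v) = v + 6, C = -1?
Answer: -1/969 ≈ -0.0010320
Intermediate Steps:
u(v) = 6 + v
q(x, X) = 5 + X + x (q(x, X) = (x + X) + (6 - 1) = (X + x) + 5 = 5 + X + x)
1/(-973 + q(-15, 14)) = 1/(-973 + (5 + 14 - 15)) = 1/(-973 + 4) = 1/(-969) = -1/969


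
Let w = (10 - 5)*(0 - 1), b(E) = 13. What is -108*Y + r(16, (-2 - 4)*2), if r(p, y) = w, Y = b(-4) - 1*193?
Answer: 19435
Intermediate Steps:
Y = -180 (Y = 13 - 1*193 = 13 - 193 = -180)
w = -5 (w = 5*(-1) = -5)
r(p, y) = -5
-108*Y + r(16, (-2 - 4)*2) = -108*(-180) - 5 = 19440 - 5 = 19435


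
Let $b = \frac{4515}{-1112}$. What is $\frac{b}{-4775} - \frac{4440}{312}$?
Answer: $- \frac{196450861}{13805480} \approx -14.23$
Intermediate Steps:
$b = - \frac{4515}{1112}$ ($b = 4515 \left(- \frac{1}{1112}\right) = - \frac{4515}{1112} \approx -4.0602$)
$\frac{b}{-4775} - \frac{4440}{312} = - \frac{4515}{1112 \left(-4775\right)} - \frac{4440}{312} = \left(- \frac{4515}{1112}\right) \left(- \frac{1}{4775}\right) - \frac{185}{13} = \frac{903}{1061960} - \frac{185}{13} = - \frac{196450861}{13805480}$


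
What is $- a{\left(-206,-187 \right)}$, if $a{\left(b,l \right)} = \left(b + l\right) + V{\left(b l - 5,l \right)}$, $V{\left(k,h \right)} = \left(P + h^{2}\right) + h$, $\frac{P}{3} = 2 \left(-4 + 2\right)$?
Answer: $-34377$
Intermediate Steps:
$P = -12$ ($P = 3 \cdot 2 \left(-4 + 2\right) = 3 \cdot 2 \left(-2\right) = 3 \left(-4\right) = -12$)
$V{\left(k,h \right)} = -12 + h + h^{2}$ ($V{\left(k,h \right)} = \left(-12 + h^{2}\right) + h = -12 + h + h^{2}$)
$a{\left(b,l \right)} = -12 + b + l^{2} + 2 l$ ($a{\left(b,l \right)} = \left(b + l\right) + \left(-12 + l + l^{2}\right) = -12 + b + l^{2} + 2 l$)
$- a{\left(-206,-187 \right)} = - (-12 - 206 + \left(-187\right)^{2} + 2 \left(-187\right)) = - (-12 - 206 + 34969 - 374) = \left(-1\right) 34377 = -34377$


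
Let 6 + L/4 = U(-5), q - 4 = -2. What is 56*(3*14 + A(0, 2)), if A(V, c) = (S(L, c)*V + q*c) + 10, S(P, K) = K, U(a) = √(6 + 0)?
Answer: 3136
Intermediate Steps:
q = 2 (q = 4 - 2 = 2)
U(a) = √6
L = -24 + 4*√6 ≈ -14.202
A(V, c) = 10 + 2*c + V*c (A(V, c) = (c*V + 2*c) + 10 = (V*c + 2*c) + 10 = (2*c + V*c) + 10 = 10 + 2*c + V*c)
56*(3*14 + A(0, 2)) = 56*(3*14 + (10 + 2*2 + 0*2)) = 56*(42 + (10 + 4 + 0)) = 56*(42 + 14) = 56*56 = 3136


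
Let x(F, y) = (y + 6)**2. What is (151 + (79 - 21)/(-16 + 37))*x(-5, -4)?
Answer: 12916/21 ≈ 615.05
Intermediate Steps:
x(F, y) = (6 + y)**2
(151 + (79 - 21)/(-16 + 37))*x(-5, -4) = (151 + (79 - 21)/(-16 + 37))*(6 - 4)**2 = (151 + 58/21)*2**2 = (151 + 58*(1/21))*4 = (151 + 58/21)*4 = (3229/21)*4 = 12916/21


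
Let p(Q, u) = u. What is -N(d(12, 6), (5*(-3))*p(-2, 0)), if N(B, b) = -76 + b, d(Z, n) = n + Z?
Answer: 76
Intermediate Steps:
d(Z, n) = Z + n
-N(d(12, 6), (5*(-3))*p(-2, 0)) = -(-76 + (5*(-3))*0) = -(-76 - 15*0) = -(-76 + 0) = -1*(-76) = 76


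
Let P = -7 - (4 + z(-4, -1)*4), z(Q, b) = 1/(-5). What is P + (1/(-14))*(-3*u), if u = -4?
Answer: -387/35 ≈ -11.057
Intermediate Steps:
z(Q, b) = -⅕
P = -51/5 (P = -7 - (4 - ⅕*4) = -7 - (4 - ⅘) = -7 - 1*16/5 = -7 - 16/5 = -51/5 ≈ -10.200)
P + (1/(-14))*(-3*u) = -51/5 + (1/(-14))*(-3*(-4)) = -51/5 + (1*(-1/14))*12 = -51/5 - 1/14*12 = -51/5 - 6/7 = -387/35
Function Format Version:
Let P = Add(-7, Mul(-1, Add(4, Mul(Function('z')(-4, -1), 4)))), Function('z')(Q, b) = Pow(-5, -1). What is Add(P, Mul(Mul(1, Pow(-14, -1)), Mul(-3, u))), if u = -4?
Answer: Rational(-387, 35) ≈ -11.057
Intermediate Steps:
Function('z')(Q, b) = Rational(-1, 5)
P = Rational(-51, 5) (P = Add(-7, Mul(-1, Add(4, Mul(Rational(-1, 5), 4)))) = Add(-7, Mul(-1, Add(4, Rational(-4, 5)))) = Add(-7, Mul(-1, Rational(16, 5))) = Add(-7, Rational(-16, 5)) = Rational(-51, 5) ≈ -10.200)
Add(P, Mul(Mul(1, Pow(-14, -1)), Mul(-3, u))) = Add(Rational(-51, 5), Mul(Mul(1, Pow(-14, -1)), Mul(-3, -4))) = Add(Rational(-51, 5), Mul(Mul(1, Rational(-1, 14)), 12)) = Add(Rational(-51, 5), Mul(Rational(-1, 14), 12)) = Add(Rational(-51, 5), Rational(-6, 7)) = Rational(-387, 35)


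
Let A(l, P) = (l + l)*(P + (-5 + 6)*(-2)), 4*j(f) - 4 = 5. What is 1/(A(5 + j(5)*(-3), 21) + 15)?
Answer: -2/103 ≈ -0.019417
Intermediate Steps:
j(f) = 9/4 (j(f) = 1 + (¼)*5 = 1 + 5/4 = 9/4)
A(l, P) = 2*l*(-2 + P) (A(l, P) = (2*l)*(P + 1*(-2)) = (2*l)*(P - 2) = (2*l)*(-2 + P) = 2*l*(-2 + P))
1/(A(5 + j(5)*(-3), 21) + 15) = 1/(2*(5 + (9/4)*(-3))*(-2 + 21) + 15) = 1/(2*(5 - 27/4)*19 + 15) = 1/(2*(-7/4)*19 + 15) = 1/(-133/2 + 15) = 1/(-103/2) = -2/103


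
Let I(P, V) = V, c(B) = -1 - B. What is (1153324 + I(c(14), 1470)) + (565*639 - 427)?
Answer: 1515402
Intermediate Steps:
(1153324 + I(c(14), 1470)) + (565*639 - 427) = (1153324 + 1470) + (565*639 - 427) = 1154794 + (361035 - 427) = 1154794 + 360608 = 1515402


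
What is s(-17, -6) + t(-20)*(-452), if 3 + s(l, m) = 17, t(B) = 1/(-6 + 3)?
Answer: 494/3 ≈ 164.67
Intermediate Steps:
t(B) = -⅓ (t(B) = 1/(-3) = -⅓)
s(l, m) = 14 (s(l, m) = -3 + 17 = 14)
s(-17, -6) + t(-20)*(-452) = 14 - ⅓*(-452) = 14 + 452/3 = 494/3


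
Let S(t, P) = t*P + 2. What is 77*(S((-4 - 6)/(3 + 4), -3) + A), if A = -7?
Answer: -55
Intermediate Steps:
S(t, P) = 2 + P*t (S(t, P) = P*t + 2 = 2 + P*t)
77*(S((-4 - 6)/(3 + 4), -3) + A) = 77*((2 - 3*(-4 - 6)/(3 + 4)) - 7) = 77*((2 - (-30)/7) - 7) = 77*((2 - 3*(-10/7)) - 7) = 77*((2 + 30/7) - 7) = 77*(44/7 - 7) = 77*(-5/7) = -55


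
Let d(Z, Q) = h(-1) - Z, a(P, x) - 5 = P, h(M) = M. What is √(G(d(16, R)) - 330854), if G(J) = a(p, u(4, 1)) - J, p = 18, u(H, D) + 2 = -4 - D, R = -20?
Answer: 11*I*√2734 ≈ 575.16*I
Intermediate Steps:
u(H, D) = -6 - D (u(H, D) = -2 + (-4 - D) = -6 - D)
a(P, x) = 5 + P
d(Z, Q) = -1 - Z
G(J) = 23 - J (G(J) = (5 + 18) - J = 23 - J)
√(G(d(16, R)) - 330854) = √((23 - (-1 - 1*16)) - 330854) = √((23 - (-1 - 16)) - 330854) = √((23 - 1*(-17)) - 330854) = √((23 + 17) - 330854) = √(40 - 330854) = √(-330814) = 11*I*√2734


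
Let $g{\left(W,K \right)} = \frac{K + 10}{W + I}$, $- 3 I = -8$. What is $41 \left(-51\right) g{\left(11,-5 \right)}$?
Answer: $-765$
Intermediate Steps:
$I = \frac{8}{3}$ ($I = \left(- \frac{1}{3}\right) \left(-8\right) = \frac{8}{3} \approx 2.6667$)
$g{\left(W,K \right)} = \frac{10 + K}{\frac{8}{3} + W}$ ($g{\left(W,K \right)} = \frac{K + 10}{W + \frac{8}{3}} = \frac{10 + K}{\frac{8}{3} + W}$)
$41 \left(-51\right) g{\left(11,-5 \right)} = 41 \left(-51\right) \frac{3 \left(10 - 5\right)}{8 + 3 \cdot 11} = - 2091 \cdot 3 \frac{1}{8 + 33} \cdot 5 = - 2091 \cdot 3 \cdot \frac{1}{41} \cdot 5 = \left(-2091\right) \frac{15}{41} = -765$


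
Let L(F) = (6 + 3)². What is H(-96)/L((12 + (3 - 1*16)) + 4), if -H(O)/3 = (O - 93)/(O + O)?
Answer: -7/192 ≈ -0.036458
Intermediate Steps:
L(F) = 81 (L(F) = 9² = 81)
H(O) = -3*(-93 + O)/(2*O) (H(O) = -3*(O - 93)/(O + O) = -3*(-93 + O)/(2*O))
H(-96)/L((12 + (3 - 1*16)) + 4) = ((3/2)*(93 - 1*(-96))/(-96))/81 = ((3/2)*(-1/96)*(93 + 96))*(1/81) = ((3/2)*(-1/96)*189)*(1/81) = -189/64*1/81 = -7/192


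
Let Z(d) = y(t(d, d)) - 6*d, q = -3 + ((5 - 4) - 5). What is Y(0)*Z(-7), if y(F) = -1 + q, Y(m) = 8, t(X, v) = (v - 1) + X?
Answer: 272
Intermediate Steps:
t(X, v) = -1 + X + v (t(X, v) = (-1 + v) + X = -1 + X + v)
q = -7 (q = -3 + (1 - 5) = -3 - 4 = -7)
y(F) = -8 (y(F) = -1 - 7 = -8)
Z(d) = -8 - 6*d
Y(0)*Z(-7) = 8*(-8 - 6*(-7)) = 8*(-8 + 42) = 8*34 = 272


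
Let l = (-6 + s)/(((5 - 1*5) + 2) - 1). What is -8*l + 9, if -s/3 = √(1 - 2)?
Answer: 57 + 24*I ≈ 57.0 + 24.0*I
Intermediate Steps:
s = -3*I (s = -3*√(1 - 2) = -3*I ≈ -3.0*I)
l = -6 - 3*I (l = (-6 - 3*I)/(((5 - 1*5) + 2) - 1) = (-6 - 3*I)/(((5 - 5) + 2) - 1) = (-6 - 3*I)/((0 + 2) - 1) = (-6 - 3*I)/(2 - 1) = (-6 - 3*I)/1 = (-6 - 3*I)*1 = -6 - 3*I ≈ -6.0 - 3.0*I)
-8*l + 9 = -8*(-6 - 3*I) + 9 = (48 + 24*I) + 9 = 57 + 24*I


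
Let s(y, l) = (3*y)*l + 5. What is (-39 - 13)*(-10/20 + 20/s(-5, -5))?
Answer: 13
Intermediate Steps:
s(y, l) = 5 + 3*l*y (s(y, l) = 3*l*y + 5 = 5 + 3*l*y)
(-39 - 13)*(-10/20 + 20/s(-5, -5)) = (-39 - 13)*(-10/20 + 20/(5 + 3*(-5)*(-5))) = -52*(-10*1/20 + 20/(5 + 75)) = -52*(-½ + 20/80) = -52*(-½ + 20*(1/80)) = -52*(-½ + ¼) = -52*(-¼) = 13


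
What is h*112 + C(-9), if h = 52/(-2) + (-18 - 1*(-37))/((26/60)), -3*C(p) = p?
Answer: 26023/13 ≈ 2001.8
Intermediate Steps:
C(p) = -p/3
h = 232/13 (h = 52*(-½) + (-18 + 37)/((26*(1/60))) = -26 + 19/(13/30) = -26 + 19*(30/13) = -26 + 570/13 = 232/13 ≈ 17.846)
h*112 + C(-9) = (232/13)*112 - ⅓*(-9) = 25984/13 + 3 = 26023/13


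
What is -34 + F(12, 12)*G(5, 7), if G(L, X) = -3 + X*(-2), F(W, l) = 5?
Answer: -119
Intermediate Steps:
G(L, X) = -3 - 2*X
-34 + F(12, 12)*G(5, 7) = -34 + 5*(-3 - 2*7) = -34 + 5*(-3 - 14) = -34 + 5*(-17) = -34 - 85 = -119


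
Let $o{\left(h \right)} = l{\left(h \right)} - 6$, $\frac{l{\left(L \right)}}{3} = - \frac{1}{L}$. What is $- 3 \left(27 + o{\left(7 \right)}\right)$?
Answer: $- \frac{432}{7} \approx -61.714$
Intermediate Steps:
$l{\left(L \right)} = - \frac{3}{L}$ ($l{\left(L \right)} = 3 \left(- \frac{1}{L}\right) = - \frac{3}{L}$)
$o{\left(h \right)} = -6 - \frac{3}{h}$ ($o{\left(h \right)} = - \frac{3}{h} - 6 = -6 - \frac{3}{h}$)
$- 3 \left(27 + o{\left(7 \right)}\right) = - 3 \left(27 - \left(6 + \frac{3}{7}\right)\right) = - 3 \left(27 - \frac{45}{7}\right) = \left(-3\right) \frac{144}{7} = - \frac{432}{7}$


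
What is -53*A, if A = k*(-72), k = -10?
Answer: -38160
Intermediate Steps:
A = 720 (A = -10*(-72) = 720)
-53*A = -53*720 = -38160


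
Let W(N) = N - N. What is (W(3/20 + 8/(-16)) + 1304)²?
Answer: 1700416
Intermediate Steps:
W(N) = 0
(W(3/20 + 8/(-16)) + 1304)² = (0 + 1304)² = 1304² = 1700416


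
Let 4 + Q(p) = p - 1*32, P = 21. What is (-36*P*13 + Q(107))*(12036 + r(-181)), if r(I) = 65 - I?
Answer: -119835474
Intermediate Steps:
Q(p) = -36 + p (Q(p) = -4 + (p - 1*32) = -4 + (p - 32) = -4 + (-32 + p) = -36 + p)
(-36*P*13 + Q(107))*(12036 + r(-181)) = (-36*21*13 + (-36 + 107))*(12036 + (65 - 1*(-181))) = (-756*13 + 71)*(12036 + (65 + 181)) = (-9828 + 71)*(12036 + 246) = -9757*12282 = -119835474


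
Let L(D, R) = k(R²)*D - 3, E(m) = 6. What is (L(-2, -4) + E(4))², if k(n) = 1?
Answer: 1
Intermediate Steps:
L(D, R) = -3 + D (L(D, R) = 1*D - 3 = D - 3 = -3 + D)
(L(-2, -4) + E(4))² = ((-3 - 2) + 6)² = (-5 + 6)² = 1² = 1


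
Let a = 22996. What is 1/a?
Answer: 1/22996 ≈ 4.3486e-5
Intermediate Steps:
1/a = 1/22996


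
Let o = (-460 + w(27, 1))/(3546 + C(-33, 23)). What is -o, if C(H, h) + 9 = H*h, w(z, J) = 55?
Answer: 135/926 ≈ 0.14579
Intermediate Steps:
C(H, h) = -9 + H*h
o = -135/926 (o = (-460 + 55)/(3546 + (-9 - 33*23)) = -405/(3546 + (-9 - 759)) = -405/(3546 - 768) = -405/2778 = -405*1/2778 = -135/926 ≈ -0.14579)
-o = -1*(-135/926) = 135/926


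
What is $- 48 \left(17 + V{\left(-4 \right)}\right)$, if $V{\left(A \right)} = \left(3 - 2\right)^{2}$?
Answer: $-864$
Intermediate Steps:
$V{\left(A \right)} = 1$ ($V{\left(A \right)} = 1^{2} = 1$)
$- 48 \left(17 + V{\left(-4 \right)}\right) = - 48 \left(17 + 1\right) = \left(-48\right) 18 = -864$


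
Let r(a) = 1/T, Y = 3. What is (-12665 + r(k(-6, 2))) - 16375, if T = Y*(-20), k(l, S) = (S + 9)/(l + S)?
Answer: -1742401/60 ≈ -29040.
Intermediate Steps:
k(l, S) = (9 + S)/(S + l)
T = -60 (T = 3*(-20) = -60)
r(a) = -1/60 (r(a) = 1/(-60) = -1/60)
(-12665 + r(k(-6, 2))) - 16375 = (-12665 - 1/60) - 16375 = -759901/60 - 16375 = -1742401/60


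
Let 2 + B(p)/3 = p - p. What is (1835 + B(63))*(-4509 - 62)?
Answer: -8360359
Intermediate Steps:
B(p) = -6 (B(p) = -6 + 3*(p - p) = -6 + 3*0 = -6 + 0 = -6)
(1835 + B(63))*(-4509 - 62) = (1835 - 6)*(-4509 - 62) = 1829*(-4571) = -8360359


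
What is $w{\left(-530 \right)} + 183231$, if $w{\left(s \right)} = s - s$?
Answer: $183231$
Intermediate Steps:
$w{\left(s \right)} = 0$
$w{\left(-530 \right)} + 183231 = 0 + 183231 = 183231$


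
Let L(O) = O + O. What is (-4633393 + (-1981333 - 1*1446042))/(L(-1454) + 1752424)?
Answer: -2015192/437379 ≈ -4.6074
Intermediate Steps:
L(O) = 2*O
(-4633393 + (-1981333 - 1*1446042))/(L(-1454) + 1752424) = (-4633393 + (-1981333 - 1*1446042))/(2*(-1454) + 1752424) = (-4633393 + (-1981333 - 1446042))/(-2908 + 1752424) = (-4633393 - 3427375)/1749516 = -8060768*1/1749516 = -2015192/437379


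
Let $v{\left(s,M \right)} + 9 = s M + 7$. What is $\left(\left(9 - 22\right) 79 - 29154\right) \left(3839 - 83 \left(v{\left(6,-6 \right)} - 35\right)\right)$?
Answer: $-298731538$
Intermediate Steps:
$v{\left(s,M \right)} = -2 + M s$ ($v{\left(s,M \right)} = -9 + \left(s M + 7\right) = -9 + \left(M s + 7\right) = -9 + \left(7 + M s\right) = -2 + M s$)
$\left(\left(9 - 22\right) 79 - 29154\right) \left(3839 - 83 \left(v{\left(6,-6 \right)} - 35\right)\right) = \left(\left(9 - 22\right) 79 - 29154\right) \left(3839 - 83 \left(\left(-2 - 36\right) - 35\right)\right) = \left(\left(-13\right) 79 - 29154\right) \left(3839 - 83 \left(\left(-2 - 36\right) - 35\right)\right) = \left(-1027 - 29154\right) \left(3839 - 83 \left(-38 - 35\right)\right) = - 30181 \left(3839 - -6059\right) = - 30181 \left(3839 + 6059\right) = \left(-30181\right) 9898 = -298731538$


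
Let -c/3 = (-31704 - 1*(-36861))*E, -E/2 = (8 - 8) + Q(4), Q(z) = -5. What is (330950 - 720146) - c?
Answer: -234486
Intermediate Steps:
E = 10 (E = -2*((8 - 8) - 5) = -2*(0 - 5) = -2*(-5) = 10)
c = -154710 (c = -3*(-31704 - 1*(-36861))*10 = -3*(-31704 + 36861)*10 = -15471*10 = -3*51570 = -154710)
(330950 - 720146) - c = (330950 - 720146) - 1*(-154710) = -389196 + 154710 = -234486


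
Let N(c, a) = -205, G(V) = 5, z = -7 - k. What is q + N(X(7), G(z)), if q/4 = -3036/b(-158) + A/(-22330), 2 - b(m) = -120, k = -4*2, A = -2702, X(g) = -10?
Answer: -29583223/97295 ≈ -304.06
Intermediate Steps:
k = -8
b(m) = 122 (b(m) = 2 - 1*(-120) = 2 + 120 = 122)
z = 1 (z = -7 - 1*(-8) = -7 + 8 = 1)
q = -9637748/97295 (q = 4*(-3036/122 - 2702/(-22330)) = 4*(-3036*1/122 - 2702*(-1/22330)) = 4*(-1518/61 + 193/1595) = 4*(-2409437/97295) = -9637748/97295 ≈ -99.057)
q + N(X(7), G(z)) = -9637748/97295 - 205 = -29583223/97295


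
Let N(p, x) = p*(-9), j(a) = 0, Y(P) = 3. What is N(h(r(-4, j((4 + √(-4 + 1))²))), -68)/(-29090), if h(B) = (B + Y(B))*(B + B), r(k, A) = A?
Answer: 0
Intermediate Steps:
h(B) = 2*B*(3 + B) (h(B) = (B + 3)*(B + B) = (3 + B)*(2*B) = 2*B*(3 + B))
N(p, x) = -9*p
N(h(r(-4, j((4 + √(-4 + 1))²))), -68)/(-29090) = -18*0*(3 + 0)/(-29090) = -18*0*3*(-1/29090) = -9*0*(-1/29090) = 0*(-1/29090) = 0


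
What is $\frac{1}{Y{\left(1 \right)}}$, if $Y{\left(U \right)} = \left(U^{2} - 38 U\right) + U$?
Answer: $- \frac{1}{36} \approx -0.027778$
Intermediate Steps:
$Y{\left(U \right)} = U^{2} - 37 U$
$\frac{1}{Y{\left(1 \right)}} = \frac{1}{1 \left(-37 + 1\right)} = \frac{1}{1 \left(-36\right)} = \frac{1}{-36} = - \frac{1}{36}$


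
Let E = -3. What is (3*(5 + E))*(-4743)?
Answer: -28458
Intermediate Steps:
(3*(5 + E))*(-4743) = (3*(5 - 3))*(-4743) = (3*2)*(-4743) = 6*(-4743) = -28458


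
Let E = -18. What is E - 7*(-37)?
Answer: 241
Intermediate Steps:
E - 7*(-37) = -18 - 7*(-37) = -18 + 259 = 241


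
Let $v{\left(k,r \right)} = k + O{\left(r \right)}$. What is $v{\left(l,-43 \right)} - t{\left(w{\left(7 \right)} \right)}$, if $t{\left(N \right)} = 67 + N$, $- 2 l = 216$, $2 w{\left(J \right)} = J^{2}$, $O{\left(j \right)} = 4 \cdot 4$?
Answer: $- \frac{367}{2} \approx -183.5$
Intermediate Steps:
$O{\left(j \right)} = 16$
$w{\left(J \right)} = \frac{J^{2}}{2}$
$l = -108$ ($l = \left(- \frac{1}{2}\right) 216 = -108$)
$v{\left(k,r \right)} = 16 + k$ ($v{\left(k,r \right)} = k + 16 = 16 + k$)
$v{\left(l,-43 \right)} - t{\left(w{\left(7 \right)} \right)} = \left(16 - 108\right) - \left(67 + \frac{7^{2}}{2}\right) = -92 - \left(67 + \frac{1}{2} \cdot 49\right) = -92 - \left(67 + \frac{49}{2}\right) = -92 - \frac{183}{2} = - \frac{367}{2}$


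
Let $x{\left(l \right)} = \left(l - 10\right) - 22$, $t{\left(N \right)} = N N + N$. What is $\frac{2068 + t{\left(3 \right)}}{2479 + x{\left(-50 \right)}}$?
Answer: $\frac{2080}{2397} \approx 0.86775$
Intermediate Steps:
$t{\left(N \right)} = N + N^{2}$ ($t{\left(N \right)} = N^{2} + N = N + N^{2}$)
$x{\left(l \right)} = -32 + l$ ($x{\left(l \right)} = \left(l - 10\right) - 22 = \left(-10 + l\right) - 22 = -32 + l$)
$\frac{2068 + t{\left(3 \right)}}{2479 + x{\left(-50 \right)}} = \frac{2068 + 3 \left(1 + 3\right)}{2479 - 82} = \frac{2068 + 3 \cdot 4}{2479 - 82} = \frac{2068 + 12}{2397} = 2080 \cdot \frac{1}{2397} = \frac{2080}{2397}$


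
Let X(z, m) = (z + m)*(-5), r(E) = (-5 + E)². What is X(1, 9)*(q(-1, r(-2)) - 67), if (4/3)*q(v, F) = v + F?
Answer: 1550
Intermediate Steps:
X(z, m) = -5*m - 5*z (X(z, m) = (m + z)*(-5) = -5*m - 5*z)
q(v, F) = 3*F/4 + 3*v/4 (q(v, F) = 3*(v + F)/4 = 3*(F + v)/4 = 3*F/4 + 3*v/4)
X(1, 9)*(q(-1, r(-2)) - 67) = (-5*9 - 5*1)*((3*(-5 - 2)²/4 + (¾)*(-1)) - 67) = (-45 - 5)*(((¾)*(-7)² - ¾) - 67) = -50*(((¾)*49 - ¾) - 67) = -50*((147/4 - ¾) - 67) = -50*(36 - 67) = -50*(-31) = 1550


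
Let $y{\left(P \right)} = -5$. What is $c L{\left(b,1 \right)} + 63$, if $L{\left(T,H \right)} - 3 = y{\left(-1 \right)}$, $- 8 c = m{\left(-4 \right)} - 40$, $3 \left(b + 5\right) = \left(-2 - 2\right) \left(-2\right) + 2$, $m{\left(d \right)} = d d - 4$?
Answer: $56$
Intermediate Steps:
$m{\left(d \right)} = -4 + d^{2}$ ($m{\left(d \right)} = d^{2} - 4 = -4 + d^{2}$)
$b = - \frac{5}{3}$ ($b = -5 + \frac{\left(-2 - 2\right) \left(-2\right) + 2}{3} = -5 + \frac{\left(-4\right) \left(-2\right) + 2}{3} = -5 + \frac{8 + 2}{3} = -5 + \frac{1}{3} \cdot 10 = -5 + \frac{10}{3} = - \frac{5}{3} \approx -1.6667$)
$c = \frac{7}{2}$ ($c = - \frac{\left(-4 + \left(-4\right)^{2}\right) - 40}{8} = - \frac{\left(-4 + 16\right) - 40}{8} = - \frac{12 - 40}{8} = \left(- \frac{1}{8}\right) \left(-28\right) = \frac{7}{2} \approx 3.5$)
$L{\left(T,H \right)} = -2$ ($L{\left(T,H \right)} = 3 - 5 = -2$)
$c L{\left(b,1 \right)} + 63 = \frac{7}{2} \left(-2\right) + 63 = -7 + 63 = 56$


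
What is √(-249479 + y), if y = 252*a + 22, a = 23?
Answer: I*√243661 ≈ 493.62*I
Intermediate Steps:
y = 5818 (y = 252*23 + 22 = 5796 + 22 = 5818)
√(-249479 + y) = √(-249479 + 5818) = √(-243661) = I*√243661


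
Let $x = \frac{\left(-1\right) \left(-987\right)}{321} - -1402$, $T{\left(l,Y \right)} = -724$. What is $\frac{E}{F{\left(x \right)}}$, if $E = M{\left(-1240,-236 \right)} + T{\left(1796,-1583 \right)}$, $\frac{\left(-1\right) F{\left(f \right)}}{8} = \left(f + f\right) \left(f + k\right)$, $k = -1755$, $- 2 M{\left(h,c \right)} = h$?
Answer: $- \frac{148837}{11258285212} \approx -1.322 \cdot 10^{-5}$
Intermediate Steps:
$M{\left(h,c \right)} = - \frac{h}{2}$
$x = \frac{150343}{107}$ ($x = 987 \cdot \frac{1}{321} + 1402 = \frac{329}{107} + 1402 = \frac{150343}{107} \approx 1405.1$)
$F{\left(f \right)} = - 16 f \left(-1755 + f\right)$ ($F{\left(f \right)} = - 8 \left(f + f\right) \left(f - 1755\right) = - 8 \cdot 2 f \left(-1755 + f\right) = - 16 f \left(-1755 + f\right)$)
$E = -104$ ($E = \left(- \frac{1}{2}\right) \left(-1240\right) - 724 = 620 - 724 = -104$)
$\frac{E}{F{\left(x \right)}} = - \frac{104}{16 \cdot \frac{150343}{107} \left(1755 - \frac{150343}{107}\right)} = - \frac{104}{16 \cdot \frac{150343}{107} \cdot \frac{37442}{107}} = - \frac{104}{\frac{90066281696}{11449}} = \left(-104\right) \frac{11449}{90066281696} = - \frac{148837}{11258285212}$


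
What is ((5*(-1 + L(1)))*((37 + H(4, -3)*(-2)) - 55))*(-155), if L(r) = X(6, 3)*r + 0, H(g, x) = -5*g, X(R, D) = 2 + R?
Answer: -119350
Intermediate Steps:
L(r) = 8*r (L(r) = (2 + 6)*r + 0 = 8*r + 0 = 8*r)
((5*(-1 + L(1)))*((37 + H(4, -3)*(-2)) - 55))*(-155) = ((5*(-1 + 8*1))*((37 - 5*4*(-2)) - 55))*(-155) = ((5*(-1 + 8))*((37 - 20*(-2)) - 55))*(-155) = ((5*7)*((37 + 40) - 55))*(-155) = (35*(77 - 55))*(-155) = (35*22)*(-155) = 770*(-155) = -119350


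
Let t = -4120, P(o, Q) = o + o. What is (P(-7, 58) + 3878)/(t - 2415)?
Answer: -3864/6535 ≈ -0.59128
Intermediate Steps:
P(o, Q) = 2*o
(P(-7, 58) + 3878)/(t - 2415) = (2*(-7) + 3878)/(-4120 - 2415) = (-14 + 3878)/(-6535) = 3864*(-1/6535) = -3864/6535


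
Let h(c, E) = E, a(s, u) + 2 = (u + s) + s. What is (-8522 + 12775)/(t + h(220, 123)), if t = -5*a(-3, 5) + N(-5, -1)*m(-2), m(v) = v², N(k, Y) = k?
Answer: 4253/118 ≈ 36.042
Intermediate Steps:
a(s, u) = -2 + u + 2*s (a(s, u) = -2 + ((u + s) + s) = -2 + ((s + u) + s) = -2 + (u + 2*s) = -2 + u + 2*s)
t = -5 (t = -5*(-2 + 5 + 2*(-3)) - 5*(-2)² = -5*(-2 + 5 - 6) - 5*4 = -5*(-3) - 20 = 15 - 20 = -5)
(-8522 + 12775)/(t + h(220, 123)) = (-8522 + 12775)/(-5 + 123) = 4253/118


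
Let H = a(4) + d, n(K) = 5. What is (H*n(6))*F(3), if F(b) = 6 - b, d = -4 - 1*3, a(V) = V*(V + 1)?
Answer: 195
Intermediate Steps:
a(V) = V*(1 + V)
d = -7 (d = -4 - 3 = -7)
H = 13 (H = 4*(1 + 4) - 7 = 4*5 - 7 = 20 - 7 = 13)
(H*n(6))*F(3) = (13*5)*(6 - 1*3) = 65*(6 - 3) = 65*3 = 195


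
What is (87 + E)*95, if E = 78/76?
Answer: 16725/2 ≈ 8362.5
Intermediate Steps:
E = 39/38 (E = 78*(1/76) = 39/38 ≈ 1.0263)
(87 + E)*95 = (87 + 39/38)*95 = (3345/38)*95 = 16725/2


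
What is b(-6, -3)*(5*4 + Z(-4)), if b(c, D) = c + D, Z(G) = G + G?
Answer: -108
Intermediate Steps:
Z(G) = 2*G
b(c, D) = D + c
b(-6, -3)*(5*4 + Z(-4)) = (-3 - 6)*(5*4 + 2*(-4)) = -9*(20 - 8) = -9*12 = -108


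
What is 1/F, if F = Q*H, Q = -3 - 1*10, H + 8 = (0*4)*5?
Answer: 1/104 ≈ 0.0096154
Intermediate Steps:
H = -8 (H = -8 + (0*4)*5 = -8 + 0*5 = -8 + 0 = -8)
Q = -13 (Q = -3 - 10 = -13)
F = 104 (F = -13*(-8) = 104)
1/F = 1/104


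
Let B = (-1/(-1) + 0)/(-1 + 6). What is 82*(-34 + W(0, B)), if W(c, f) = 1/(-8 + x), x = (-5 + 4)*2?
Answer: -13981/5 ≈ -2796.2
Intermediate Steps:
x = -2 (x = -1*2 = -2)
B = ⅕ (B = (-1*(-1) + 0)/5 = (1 + 0)*(⅕) = 1*(⅕) = ⅕ ≈ 0.20000)
W(c, f) = -⅒ (W(c, f) = 1/(-8 - 2) = 1/(-10) = -⅒)
82*(-34 + W(0, B)) = 82*(-34 - ⅒) = 82*(-341/10) = -13981/5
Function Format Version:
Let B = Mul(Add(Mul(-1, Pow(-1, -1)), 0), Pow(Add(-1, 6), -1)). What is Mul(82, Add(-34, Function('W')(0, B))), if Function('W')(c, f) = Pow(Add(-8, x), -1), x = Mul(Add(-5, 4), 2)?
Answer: Rational(-13981, 5) ≈ -2796.2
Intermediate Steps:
x = -2 (x = Mul(-1, 2) = -2)
B = Rational(1, 5) (B = Mul(Add(Mul(-1, -1), 0), Pow(5, -1)) = Mul(Add(1, 0), Rational(1, 5)) = Mul(1, Rational(1, 5)) = Rational(1, 5) ≈ 0.20000)
Function('W')(c, f) = Rational(-1, 10) (Function('W')(c, f) = Pow(Add(-8, -2), -1) = Pow(-10, -1) = Rational(-1, 10))
Mul(82, Add(-34, Function('W')(0, B))) = Mul(82, Add(-34, Rational(-1, 10))) = Mul(82, Rational(-341, 10)) = Rational(-13981, 5)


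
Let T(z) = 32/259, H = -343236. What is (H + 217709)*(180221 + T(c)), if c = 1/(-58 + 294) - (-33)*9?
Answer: -5859257796817/259 ≈ -2.2623e+10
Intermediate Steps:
c = 70093/236 (c = 1/236 - 1*(-297) = 1/236 + 297 = 70093/236 ≈ 297.00)
T(z) = 32/259 (T(z) = 32*(1/259) = 32/259)
(H + 217709)*(180221 + T(c)) = (-343236 + 217709)*(180221 + 32/259) = -125527*46677271/259 = -5859257796817/259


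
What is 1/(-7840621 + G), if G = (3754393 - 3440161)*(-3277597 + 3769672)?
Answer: 1/154617870779 ≈ 6.4676e-12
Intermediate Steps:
G = 154625711400 (G = 314232*492075 = 154625711400)
1/(-7840621 + G) = 1/(-7840621 + 154625711400) = 1/154617870779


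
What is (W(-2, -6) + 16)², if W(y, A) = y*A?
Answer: 784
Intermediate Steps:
W(y, A) = A*y
(W(-2, -6) + 16)² = (-6*(-2) + 16)² = (12 + 16)² = 28² = 784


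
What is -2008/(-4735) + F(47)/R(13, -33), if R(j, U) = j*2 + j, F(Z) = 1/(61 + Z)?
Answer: 8462431/19943820 ≈ 0.42431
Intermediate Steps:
R(j, U) = 3*j (R(j, U) = 2*j + j = 3*j)
-2008/(-4735) + F(47)/R(13, -33) = -2008/(-4735) + 1/((61 + 47)*((3*13))) = -2008*(-1/4735) + 1/(108*39) = 2008/4735 + (1/108)*(1/39) = 2008/4735 + 1/4212 = 8462431/19943820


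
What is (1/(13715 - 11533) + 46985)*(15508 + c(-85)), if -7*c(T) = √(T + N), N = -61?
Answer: 794949935334/1091 - 102521271*I*√146/15274 ≈ 7.2864e+8 - 81103.0*I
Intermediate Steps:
c(T) = -√(-61 + T)/7 (c(T) = -√(T - 61)/7 = -√(-61 + T)/7)
(1/(13715 - 11533) + 46985)*(15508 + c(-85)) = (1/(13715 - 11533) + 46985)*(15508 - √(-61 - 85)/7) = (1/2182 + 46985)*(15508 - I*√146/7) = 102521271*(15508 - I*√146/7)/2182 = 794949935334/1091 - 102521271*I*√146/15274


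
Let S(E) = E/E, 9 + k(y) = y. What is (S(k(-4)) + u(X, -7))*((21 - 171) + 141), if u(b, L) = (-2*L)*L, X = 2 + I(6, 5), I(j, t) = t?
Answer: 873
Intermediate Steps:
k(y) = -9 + y
S(E) = 1
X = 7 (X = 2 + 5 = 7)
u(b, L) = -2*L²
(S(k(-4)) + u(X, -7))*((21 - 171) + 141) = (1 - 2*(-7)²)*((21 - 171) + 141) = (1 - 2*49)*(-150 + 141) = (1 - 98)*(-9) = -97*(-9) = 873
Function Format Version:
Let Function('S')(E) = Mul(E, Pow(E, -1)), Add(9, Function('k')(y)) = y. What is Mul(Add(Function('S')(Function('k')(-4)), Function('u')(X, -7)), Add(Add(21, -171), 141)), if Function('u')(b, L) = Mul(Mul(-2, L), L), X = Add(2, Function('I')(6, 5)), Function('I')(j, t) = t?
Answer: 873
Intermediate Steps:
Function('k')(y) = Add(-9, y)
Function('S')(E) = 1
X = 7 (X = Add(2, 5) = 7)
Function('u')(b, L) = Mul(-2, Pow(L, 2))
Mul(Add(Function('S')(Function('k')(-4)), Function('u')(X, -7)), Add(Add(21, -171), 141)) = Mul(Add(1, Mul(-2, Pow(-7, 2))), Add(Add(21, -171), 141)) = Mul(Add(1, Mul(-2, 49)), Add(-150, 141)) = Mul(Add(1, -98), -9) = Mul(-97, -9) = 873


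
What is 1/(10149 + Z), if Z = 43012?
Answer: 1/53161 ≈ 1.8811e-5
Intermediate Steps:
1/(10149 + Z) = 1/(10149 + 43012) = 1/53161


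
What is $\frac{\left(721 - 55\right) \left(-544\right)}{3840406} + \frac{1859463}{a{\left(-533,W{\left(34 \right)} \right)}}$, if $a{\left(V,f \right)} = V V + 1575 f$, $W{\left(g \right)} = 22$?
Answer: $\frac{3512806223661}{612043584017} \approx 5.7395$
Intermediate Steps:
$a{\left(V,f \right)} = V^{2} + 1575 f$
$\frac{\left(721 - 55\right) \left(-544\right)}{3840406} + \frac{1859463}{a{\left(-533,W{\left(34 \right)} \right)}} = \frac{\left(721 - 55\right) \left(-544\right)}{3840406} + \frac{1859463}{\left(-533\right)^{2} + 1575 \cdot 22} = 666 \left(-544\right) \frac{1}{3840406} + \frac{1859463}{284089 + 34650} = \left(-362304\right) \frac{1}{3840406} + \frac{1859463}{318739} = - \frac{181152}{1920203} + 1859463 \cdot \frac{1}{318739} = - \frac{181152}{1920203} + \frac{1859463}{318739} = \frac{3512806223661}{612043584017}$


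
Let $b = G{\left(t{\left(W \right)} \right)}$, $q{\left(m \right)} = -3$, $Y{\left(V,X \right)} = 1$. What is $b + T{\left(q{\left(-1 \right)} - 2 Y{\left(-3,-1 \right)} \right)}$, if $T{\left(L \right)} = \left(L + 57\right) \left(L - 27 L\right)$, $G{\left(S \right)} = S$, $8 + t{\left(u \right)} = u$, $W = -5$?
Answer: $6747$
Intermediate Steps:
$t{\left(u \right)} = -8 + u$
$T{\left(L \right)} = - 26 L \left(57 + L\right)$ ($T{\left(L \right)} = \left(57 + L\right) \left(- 26 L\right) = - 26 L \left(57 + L\right)$)
$b = -13$ ($b = -8 - 5 = -13$)
$b + T{\left(q{\left(-1 \right)} - 2 Y{\left(-3,-1 \right)} \right)} = -13 - 26 \left(-3 - 2\right) \left(57 - 5\right) = -13 - - 130 \left(57 - 5\right) = -13 - \left(-130\right) 52 = -13 + 6760 = 6747$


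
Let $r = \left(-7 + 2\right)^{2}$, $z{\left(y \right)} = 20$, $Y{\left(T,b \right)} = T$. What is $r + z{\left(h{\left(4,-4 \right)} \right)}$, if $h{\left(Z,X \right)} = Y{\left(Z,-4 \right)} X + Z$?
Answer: $45$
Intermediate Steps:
$h{\left(Z,X \right)} = Z + X Z$ ($h{\left(Z,X \right)} = Z X + Z = X Z + Z = Z + X Z$)
$r = 25$ ($r = \left(-5\right)^{2} = 25$)
$r + z{\left(h{\left(4,-4 \right)} \right)} = 25 + 20 = 45$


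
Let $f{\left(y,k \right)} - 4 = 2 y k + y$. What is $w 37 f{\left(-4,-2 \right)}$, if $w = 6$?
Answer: $3552$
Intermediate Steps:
$f{\left(y,k \right)} = 4 + y + 2 k y$ ($f{\left(y,k \right)} = 4 + \left(2 y k + y\right) = 4 + \left(2 k y + y\right) = 4 + \left(y + 2 k y\right) = 4 + y + 2 k y$)
$w 37 f{\left(-4,-2 \right)} = 6 \cdot 37 \left(4 - 4 + 2 \left(-2\right) \left(-4\right)\right) = 222 \left(4 - 4 + 16\right) = 222 \cdot 16 = 3552$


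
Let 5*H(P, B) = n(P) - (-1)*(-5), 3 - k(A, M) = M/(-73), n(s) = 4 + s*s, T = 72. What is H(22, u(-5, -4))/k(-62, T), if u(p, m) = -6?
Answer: 11753/485 ≈ 24.233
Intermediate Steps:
n(s) = 4 + s**2
k(A, M) = 3 + M/73 (k(A, M) = 3 - M/(-73) = 3 - M*(-1)/73 = 3 - (-1)*M/73 = 3 + M/73)
H(P, B) = -1/5 + P**2/5 (H(P, B) = ((4 + P**2) - (-1)*(-5))/5 = ((4 + P**2) - 1*5)/5 = ((4 + P**2) - 5)/5 = (-1 + P**2)/5 = -1/5 + P**2/5)
H(22, u(-5, -4))/k(-62, T) = (-1/5 + (1/5)*22**2)/(3 + (1/73)*72) = (-1/5 + (1/5)*484)/(3 + 72/73) = (-1/5 + 484/5)/(291/73) = (483/5)*(73/291) = 11753/485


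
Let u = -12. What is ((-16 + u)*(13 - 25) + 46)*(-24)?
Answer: -9168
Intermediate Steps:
((-16 + u)*(13 - 25) + 46)*(-24) = ((-16 - 12)*(13 - 25) + 46)*(-24) = (-28*(-12) + 46)*(-24) = (336 + 46)*(-24) = 382*(-24) = -9168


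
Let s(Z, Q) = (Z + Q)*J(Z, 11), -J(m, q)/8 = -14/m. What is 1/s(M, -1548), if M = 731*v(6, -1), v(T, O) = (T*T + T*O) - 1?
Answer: 493/51184 ≈ 0.0096319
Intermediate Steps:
J(m, q) = 112/m (J(m, q) = -(-112)/m = 112/m)
v(T, O) = -1 + T**2 + O*T (v(T, O) = (T**2 + O*T) - 1 = -1 + T**2 + O*T)
M = 21199 (M = 731*(-1 + 6**2 - 1*6) = 731*(-1 + 36 - 6) = 731*29 = 21199)
s(Z, Q) = 112*(Q + Z)/Z (s(Z, Q) = (Z + Q)*(112/Z) = (Q + Z)*(112/Z) = 112*(Q + Z)/Z)
1/s(M, -1548) = 1/(112 + 112*(-1548)/21199) = 1/(112 + 112*(-1548)*(1/21199)) = 1/(112 - 4032/493) = 1/(51184/493) = 493/51184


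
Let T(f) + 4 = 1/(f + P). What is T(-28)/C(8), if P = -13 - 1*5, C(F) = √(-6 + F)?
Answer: -185*√2/92 ≈ -2.8438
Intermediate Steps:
P = -18 (P = -13 - 5 = -18)
T(f) = -4 + 1/(-18 + f) (T(f) = -4 + 1/(f - 18) = -4 + 1/(-18 + f))
T(-28)/C(8) = ((73 - 4*(-28))/(-18 - 28))/(√(-6 + 8)) = ((73 + 112)/(-46))/(√2) = (-1/46*185)*(√2/2) = -185*√2/92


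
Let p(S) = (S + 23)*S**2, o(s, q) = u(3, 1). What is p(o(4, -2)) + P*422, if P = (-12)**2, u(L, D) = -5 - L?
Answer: 61728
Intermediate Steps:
o(s, q) = -8 (o(s, q) = -5 - 1*3 = -5 - 3 = -8)
P = 144
p(S) = S**2*(23 + S) (p(S) = (23 + S)*S**2 = S**2*(23 + S))
p(o(4, -2)) + P*422 = (-8)**2*(23 - 8) + 144*422 = 64*15 + 60768 = 960 + 60768 = 61728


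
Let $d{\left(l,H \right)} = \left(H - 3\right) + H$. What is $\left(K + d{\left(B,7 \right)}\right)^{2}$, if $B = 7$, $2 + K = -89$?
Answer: $6400$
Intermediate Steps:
$K = -91$ ($K = -2 - 89 = -91$)
$d{\left(l,H \right)} = -3 + 2 H$ ($d{\left(l,H \right)} = \left(-3 + H\right) + H = -3 + 2 H$)
$\left(K + d{\left(B,7 \right)}\right)^{2} = \left(-91 + \left(-3 + 2 \cdot 7\right)\right)^{2} = \left(-91 + \left(-3 + 14\right)\right)^{2} = \left(-91 + 11\right)^{2} = \left(-80\right)^{2} = 6400$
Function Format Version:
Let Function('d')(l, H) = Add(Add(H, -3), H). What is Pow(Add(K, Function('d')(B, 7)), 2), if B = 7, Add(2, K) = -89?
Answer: 6400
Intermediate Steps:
K = -91 (K = Add(-2, -89) = -91)
Function('d')(l, H) = Add(-3, Mul(2, H)) (Function('d')(l, H) = Add(Add(-3, H), H) = Add(-3, Mul(2, H)))
Pow(Add(K, Function('d')(B, 7)), 2) = Pow(Add(-91, Add(-3, Mul(2, 7))), 2) = Pow(Add(-91, Add(-3, 14)), 2) = Pow(Add(-91, 11), 2) = Pow(-80, 2) = 6400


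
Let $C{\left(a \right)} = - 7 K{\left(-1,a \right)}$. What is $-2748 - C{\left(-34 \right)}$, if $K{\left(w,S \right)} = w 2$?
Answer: $-2762$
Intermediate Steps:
$K{\left(w,S \right)} = 2 w$
$C{\left(a \right)} = 14$ ($C{\left(a \right)} = - 7 \cdot 2 \left(-1\right) = \left(-7\right) \left(-2\right) = 14$)
$-2748 - C{\left(-34 \right)} = -2748 - 14 = -2762$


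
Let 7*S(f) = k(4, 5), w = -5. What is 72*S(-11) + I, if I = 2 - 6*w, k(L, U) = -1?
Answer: 152/7 ≈ 21.714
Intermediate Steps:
S(f) = -⅐ (S(f) = (⅐)*(-1) = -⅐)
I = 32 (I = 2 - 6*(-5) = 2 + 30 = 32)
72*S(-11) + I = 72*(-⅐) + 32 = -72/7 + 32 = 152/7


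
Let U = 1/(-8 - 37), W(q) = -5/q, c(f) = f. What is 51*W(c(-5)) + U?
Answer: 2294/45 ≈ 50.978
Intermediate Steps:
U = -1/45 (U = 1/(-45) = -1/45 ≈ -0.022222)
51*W(c(-5)) + U = 51*(-5/(-5)) - 1/45 = 51*(-5*(-⅕)) - 1/45 = 51*1 - 1/45 = 51 - 1/45 = 2294/45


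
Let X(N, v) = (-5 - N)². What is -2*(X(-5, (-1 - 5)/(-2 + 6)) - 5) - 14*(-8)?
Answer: 122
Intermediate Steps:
-2*(X(-5, (-1 - 5)/(-2 + 6)) - 5) - 14*(-8) = -2*((5 - 5)² - 5) - 14*(-8) = -2*(0² - 5) + 112 = -2*(0 - 5) + 112 = -2*(-5) + 112 = 10 + 112 = 122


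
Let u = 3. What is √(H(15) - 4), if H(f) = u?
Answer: I ≈ 1.0*I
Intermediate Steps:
H(f) = 3
√(H(15) - 4) = √(3 - 4) = √(-1) = I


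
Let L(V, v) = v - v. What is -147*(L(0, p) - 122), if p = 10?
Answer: 17934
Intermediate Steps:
L(V, v) = 0
-147*(L(0, p) - 122) = -147*(0 - 122) = -147*(-122) = 17934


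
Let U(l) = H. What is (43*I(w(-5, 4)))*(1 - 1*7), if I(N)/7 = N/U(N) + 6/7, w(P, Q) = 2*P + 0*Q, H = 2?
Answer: 7482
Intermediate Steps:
U(l) = 2
w(P, Q) = 2*P (w(P, Q) = 2*P + 0 = 2*P)
I(N) = 6 + 7*N/2 (I(N) = 7*(N/2 + 6/7) = 7*(6/7 + N/2) = 6 + 7*N/2)
(43*I(w(-5, 4)))*(1 - 1*7) = (43*(6 + 7*(2*(-5))/2))*(1 - 1*7) = (43*(6 + (7/2)*(-10)))*(1 - 7) = (43*(6 - 35))*(-6) = (43*(-29))*(-6) = -1247*(-6) = 7482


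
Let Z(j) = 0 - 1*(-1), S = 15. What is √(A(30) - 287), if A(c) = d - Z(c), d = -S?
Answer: I*√303 ≈ 17.407*I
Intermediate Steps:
Z(j) = 1 (Z(j) = 0 + 1 = 1)
d = -15 (d = -1*15 = -15)
A(c) = -16 (A(c) = -15 - 1*1 = -15 - 1 = -16)
√(A(30) - 287) = √(-16 - 287) = √(-303) = I*√303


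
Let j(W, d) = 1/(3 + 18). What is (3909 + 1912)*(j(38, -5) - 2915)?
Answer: -356326694/21 ≈ -1.6968e+7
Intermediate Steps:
j(W, d) = 1/21
(3909 + 1912)*(j(38, -5) - 2915) = (3909 + 1912)*(1/21 - 2915) = 5821*(-61214/21) = -356326694/21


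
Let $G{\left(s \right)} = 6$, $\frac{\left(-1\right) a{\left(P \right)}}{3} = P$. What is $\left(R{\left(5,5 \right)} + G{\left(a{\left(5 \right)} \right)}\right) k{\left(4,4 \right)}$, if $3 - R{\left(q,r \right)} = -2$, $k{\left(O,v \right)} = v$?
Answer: $44$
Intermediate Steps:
$a{\left(P \right)} = - 3 P$
$R{\left(q,r \right)} = 5$ ($R{\left(q,r \right)} = 3 - -2 = 3 + 2 = 5$)
$\left(R{\left(5,5 \right)} + G{\left(a{\left(5 \right)} \right)}\right) k{\left(4,4 \right)} = \left(5 + 6\right) 4 = 11 \cdot 4 = 44$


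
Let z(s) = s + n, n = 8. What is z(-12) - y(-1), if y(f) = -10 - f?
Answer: 5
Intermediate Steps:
z(s) = 8 + s (z(s) = s + 8 = 8 + s)
z(-12) - y(-1) = (8 - 12) - (-10 - 1*(-1)) = -4 - (-10 + 1) = -4 - 1*(-9) = -4 + 9 = 5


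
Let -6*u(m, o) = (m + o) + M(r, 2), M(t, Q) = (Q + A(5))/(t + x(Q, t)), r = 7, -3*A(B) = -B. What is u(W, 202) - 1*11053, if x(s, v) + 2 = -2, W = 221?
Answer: -300340/27 ≈ -11124.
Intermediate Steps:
x(s, v) = -4 (x(s, v) = -2 - 2 = -4)
A(B) = B/3 (A(B) = -(-1)*B/3 = B/3)
M(t, Q) = (5/3 + Q)/(-4 + t) (M(t, Q) = (Q + (1/3)*5)/(t - 4) = (Q + 5/3)/(-4 + t) = (5/3 + Q)/(-4 + t))
u(m, o) = -11/54 - m/6 - o/6 (u(m, o) = -((m + o) + (5/3 + 2)/(-4 + 7))/6 = -((m + o) + (11/3)/3)/6 = -((m + o) + (1/3)*(11/3))/6 = -((m + o) + 11/9)/6 = -(11/9 + m + o)/6 = -11/54 - m/6 - o/6)
u(W, 202) - 1*11053 = (-11/54 - 1/6*221 - 1/6*202) - 1*11053 = (-11/54 - 221/6 - 101/3) - 11053 = -1909/27 - 11053 = -300340/27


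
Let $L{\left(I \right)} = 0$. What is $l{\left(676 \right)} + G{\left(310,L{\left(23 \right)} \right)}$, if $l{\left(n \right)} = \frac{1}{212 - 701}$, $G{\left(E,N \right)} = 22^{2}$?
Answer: $\frac{236675}{489} \approx 484.0$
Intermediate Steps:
$G{\left(E,N \right)} = 484$
$l{\left(n \right)} = - \frac{1}{489}$ ($l{\left(n \right)} = \frac{1}{-489} = - \frac{1}{489}$)
$l{\left(676 \right)} + G{\left(310,L{\left(23 \right)} \right)} = - \frac{1}{489} + 484 = \frac{236675}{489}$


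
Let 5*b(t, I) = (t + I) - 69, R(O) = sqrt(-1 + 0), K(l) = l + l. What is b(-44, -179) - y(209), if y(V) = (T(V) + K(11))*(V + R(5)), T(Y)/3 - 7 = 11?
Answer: -79712/5 - 76*I ≈ -15942.0 - 76.0*I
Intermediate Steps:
K(l) = 2*l
T(Y) = 54 (T(Y) = 21 + 3*11 = 21 + 33 = 54)
R(O) = I (R(O) = sqrt(-1) = I)
b(t, I) = -69/5 + I/5 + t/5 (b(t, I) = ((t + I) - 69)/5 = ((I + t) - 69)/5 = (-69 + I + t)/5 = -69/5 + I/5 + t/5)
y(V) = 76*I + 76*V (y(V) = (54 + 2*11)*(V + I) = (54 + 22)*(I + V) = 76*(I + V) = 76*I + 76*V)
b(-44, -179) - y(209) = (-69/5 + (1/5)*(-179) + (1/5)*(-44)) - (76*I + 76*209) = (-69/5 - 179/5 - 44/5) - (76*I + 15884) = -292/5 - (15884 + 76*I) = -292/5 + (-15884 - 76*I) = -79712/5 - 76*I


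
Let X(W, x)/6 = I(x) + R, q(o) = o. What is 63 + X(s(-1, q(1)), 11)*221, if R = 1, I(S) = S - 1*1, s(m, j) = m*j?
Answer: 14649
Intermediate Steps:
s(m, j) = j*m
I(S) = -1 + S (I(S) = S - 1 = -1 + S)
X(W, x) = 6*x (X(W, x) = 6*((-1 + x) + 1) = 6*x)
63 + X(s(-1, q(1)), 11)*221 = 63 + (6*11)*221 = 63 + 66*221 = 63 + 14586 = 14649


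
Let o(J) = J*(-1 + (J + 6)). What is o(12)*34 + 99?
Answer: 7035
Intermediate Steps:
o(J) = J*(5 + J) (o(J) = J*(-1 + (6 + J)) = J*(5 + J))
o(12)*34 + 99 = (12*(5 + 12))*34 + 99 = (12*17)*34 + 99 = 204*34 + 99 = 6936 + 99 = 7035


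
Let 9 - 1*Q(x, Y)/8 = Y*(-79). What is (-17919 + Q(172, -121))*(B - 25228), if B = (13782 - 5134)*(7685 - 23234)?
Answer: 12685243380620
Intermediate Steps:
B = -134467752 (B = 8648*(-15549) = -134467752)
Q(x, Y) = 72 + 632*Y (Q(x, Y) = 72 - 8*Y*(-79) = 72 - (-632)*Y = 72 + 632*Y)
(-17919 + Q(172, -121))*(B - 25228) = (-17919 + (72 + 632*(-121)))*(-134467752 - 25228) = (-17919 + (72 - 76472))*(-134492980) = (-17919 - 76400)*(-134492980) = -94319*(-134492980) = 12685243380620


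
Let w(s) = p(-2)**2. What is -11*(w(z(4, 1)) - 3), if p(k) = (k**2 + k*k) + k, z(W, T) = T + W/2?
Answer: -363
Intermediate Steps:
z(W, T) = T + W/2 (z(W, T) = T + W*(1/2) = T + W/2)
p(k) = k + 2*k**2 (p(k) = (k**2 + k**2) + k = 2*k**2 + k = k + 2*k**2)
w(s) = 36 (w(s) = (-2*(1 + 2*(-2)))**2 = (-2*(1 - 4))**2 = (-2*(-3))**2 = 6**2 = 36)
-11*(w(z(4, 1)) - 3) = -11*(36 - 3) = -11*33 = -363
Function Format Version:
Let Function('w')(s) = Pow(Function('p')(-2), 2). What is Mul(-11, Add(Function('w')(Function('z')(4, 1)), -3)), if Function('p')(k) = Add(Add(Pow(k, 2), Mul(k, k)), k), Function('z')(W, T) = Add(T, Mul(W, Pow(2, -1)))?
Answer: -363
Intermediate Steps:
Function('z')(W, T) = Add(T, Mul(Rational(1, 2), W)) (Function('z')(W, T) = Add(T, Mul(W, Rational(1, 2))) = Add(T, Mul(Rational(1, 2), W)))
Function('p')(k) = Add(k, Mul(2, Pow(k, 2))) (Function('p')(k) = Add(Add(Pow(k, 2), Pow(k, 2)), k) = Add(Mul(2, Pow(k, 2)), k) = Add(k, Mul(2, Pow(k, 2))))
Function('w')(s) = 36 (Function('w')(s) = Pow(Mul(-2, Add(1, Mul(2, -2))), 2) = Pow(Mul(-2, Add(1, -4)), 2) = Pow(Mul(-2, -3), 2) = Pow(6, 2) = 36)
Mul(-11, Add(Function('w')(Function('z')(4, 1)), -3)) = Mul(-11, Add(36, -3)) = Mul(-11, 33) = -363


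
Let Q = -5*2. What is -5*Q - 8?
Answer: 42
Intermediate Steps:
Q = -10
-5*Q - 8 = -5*(-10) - 8 = 50 - 8 = 42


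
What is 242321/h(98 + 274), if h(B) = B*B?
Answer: 242321/138384 ≈ 1.7511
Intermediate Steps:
h(B) = B²
242321/h(98 + 274) = 242321/((98 + 274)²) = 242321/(372²) = 242321/138384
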